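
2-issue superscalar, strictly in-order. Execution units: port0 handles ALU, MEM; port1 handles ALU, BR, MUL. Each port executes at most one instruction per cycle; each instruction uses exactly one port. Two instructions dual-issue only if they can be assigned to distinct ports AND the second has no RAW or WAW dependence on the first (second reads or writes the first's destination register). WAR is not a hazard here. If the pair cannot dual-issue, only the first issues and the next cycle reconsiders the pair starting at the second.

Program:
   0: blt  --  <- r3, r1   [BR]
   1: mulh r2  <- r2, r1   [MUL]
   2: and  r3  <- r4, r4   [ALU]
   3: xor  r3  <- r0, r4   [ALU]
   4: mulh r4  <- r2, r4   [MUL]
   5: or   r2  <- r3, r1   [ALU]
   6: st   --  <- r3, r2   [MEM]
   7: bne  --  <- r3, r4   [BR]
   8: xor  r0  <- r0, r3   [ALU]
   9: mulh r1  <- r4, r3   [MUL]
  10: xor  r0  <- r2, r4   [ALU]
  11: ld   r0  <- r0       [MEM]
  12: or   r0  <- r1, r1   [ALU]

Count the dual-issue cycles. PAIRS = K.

t=0 i0:blt ; no-port BR/MUL
t=1 i1/i2:mulh+and ; dual
t=2 i3/i4:xor+mulh ; dual
t=3 i5:or ; RAW r2
t=4 i6/i7:st+bne ; dual
t=5 i8/i9:xor+mulh ; dual
t=6 i10:xor ; RAW+WAW r0
t=7 i11:ld ; WAW r0
t=8 i12:or ; tail

PAIRS = 4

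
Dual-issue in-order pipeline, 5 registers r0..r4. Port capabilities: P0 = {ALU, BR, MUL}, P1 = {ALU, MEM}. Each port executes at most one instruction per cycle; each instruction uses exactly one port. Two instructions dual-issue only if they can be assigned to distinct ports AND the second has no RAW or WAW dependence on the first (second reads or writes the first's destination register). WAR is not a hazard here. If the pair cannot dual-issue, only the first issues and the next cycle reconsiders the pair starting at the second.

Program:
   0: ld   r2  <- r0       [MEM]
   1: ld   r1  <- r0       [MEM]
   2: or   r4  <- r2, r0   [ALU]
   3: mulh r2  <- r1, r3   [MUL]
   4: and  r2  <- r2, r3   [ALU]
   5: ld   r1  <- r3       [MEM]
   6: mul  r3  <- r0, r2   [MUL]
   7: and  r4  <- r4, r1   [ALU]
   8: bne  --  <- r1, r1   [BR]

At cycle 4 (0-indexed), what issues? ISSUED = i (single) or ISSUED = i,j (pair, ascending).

c0: i0 ld.MEM  no-port MEM/MEM
c1: i1&i2 ld.MEM;or.ALU  2-wide
c2: i3 mulh.MUL  RAW+WAW r2
c3: i4&i5 and.ALU;ld.MEM  2-wide
c4: i6&i7 mul.MUL;and.ALU  2-wide
c5: i8 bne.BR  tail

ISSUED = 6,7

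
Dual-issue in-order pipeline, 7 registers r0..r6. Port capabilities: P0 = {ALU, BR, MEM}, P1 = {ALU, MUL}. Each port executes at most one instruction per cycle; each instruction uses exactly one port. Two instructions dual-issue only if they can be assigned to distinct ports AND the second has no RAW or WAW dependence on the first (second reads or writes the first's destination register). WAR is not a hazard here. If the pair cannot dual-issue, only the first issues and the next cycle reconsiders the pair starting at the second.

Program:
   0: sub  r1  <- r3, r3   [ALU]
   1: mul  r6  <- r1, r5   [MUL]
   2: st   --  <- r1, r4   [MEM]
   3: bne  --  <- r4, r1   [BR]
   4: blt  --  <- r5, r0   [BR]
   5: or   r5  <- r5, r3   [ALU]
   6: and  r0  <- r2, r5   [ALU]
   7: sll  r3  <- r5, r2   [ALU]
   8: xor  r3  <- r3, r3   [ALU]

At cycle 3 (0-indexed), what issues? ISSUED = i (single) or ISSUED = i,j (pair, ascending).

c0: i0 sub  RAW r1
c1: i1&i2 mul/st  dual
c2: i3 bne  no-port BR/BR
c3: i4&i5 blt/or  dual
c4: i6&i7 and/sll  dual
c5: i8 xor  tail

ISSUED = 4,5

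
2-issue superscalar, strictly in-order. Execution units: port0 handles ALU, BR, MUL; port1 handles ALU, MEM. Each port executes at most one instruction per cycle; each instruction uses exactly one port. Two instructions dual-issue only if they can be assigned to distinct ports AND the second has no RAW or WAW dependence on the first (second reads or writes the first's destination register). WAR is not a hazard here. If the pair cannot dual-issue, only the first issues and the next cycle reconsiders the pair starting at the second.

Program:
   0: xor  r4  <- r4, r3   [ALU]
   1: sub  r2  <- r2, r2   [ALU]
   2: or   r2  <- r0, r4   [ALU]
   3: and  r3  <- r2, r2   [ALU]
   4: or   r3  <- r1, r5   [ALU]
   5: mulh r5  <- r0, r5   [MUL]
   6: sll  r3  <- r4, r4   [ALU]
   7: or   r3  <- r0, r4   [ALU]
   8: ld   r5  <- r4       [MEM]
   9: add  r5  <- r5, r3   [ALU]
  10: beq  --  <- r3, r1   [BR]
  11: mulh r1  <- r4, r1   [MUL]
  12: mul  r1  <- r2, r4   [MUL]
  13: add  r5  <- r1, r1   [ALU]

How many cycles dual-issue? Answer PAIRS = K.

  cy0 -> i0+i1 (xor;sub) 2-wide
  cy1 -> i2 (or) RAW r2
  cy2 -> i3 (and) WAW r3
  cy3 -> i4+i5 (or;mulh) 2-wide
  cy4 -> i6 (sll) WAW r3
  cy5 -> i7+i8 (or;ld) 2-wide
  cy6 -> i9+i10 (add;beq) 2-wide
  cy7 -> i11 (mulh) no-port MUL/MUL
  cy8 -> i12 (mul) RAW r1
  cy9 -> i13 (add) tail

PAIRS = 4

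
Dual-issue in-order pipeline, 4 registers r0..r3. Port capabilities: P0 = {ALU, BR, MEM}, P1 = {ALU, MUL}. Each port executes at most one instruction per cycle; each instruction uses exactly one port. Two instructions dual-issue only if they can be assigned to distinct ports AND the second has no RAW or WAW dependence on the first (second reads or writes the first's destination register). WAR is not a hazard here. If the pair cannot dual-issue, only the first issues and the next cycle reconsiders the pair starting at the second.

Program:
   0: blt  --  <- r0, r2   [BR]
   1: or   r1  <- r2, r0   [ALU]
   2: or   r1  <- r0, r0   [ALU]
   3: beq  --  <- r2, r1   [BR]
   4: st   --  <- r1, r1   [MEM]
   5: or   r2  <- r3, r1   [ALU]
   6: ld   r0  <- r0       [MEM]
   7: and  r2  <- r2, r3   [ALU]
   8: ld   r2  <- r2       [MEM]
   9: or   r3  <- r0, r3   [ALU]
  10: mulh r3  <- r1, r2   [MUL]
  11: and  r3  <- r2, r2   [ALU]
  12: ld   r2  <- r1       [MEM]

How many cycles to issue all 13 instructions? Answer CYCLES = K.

CYCLES = 8

[0] i0/i1  blt+or  -- 2-wide
[1] i2  or  -- RAW r1
[2] i3  beq  -- no-port BR/MEM
[3] i4/i5  st+or  -- 2-wide
[4] i6/i7  ld+and  -- 2-wide
[5] i8/i9  ld+or  -- 2-wide
[6] i10  mulh  -- WAW r3
[7] i11/i12  and+ld  -- 2-wide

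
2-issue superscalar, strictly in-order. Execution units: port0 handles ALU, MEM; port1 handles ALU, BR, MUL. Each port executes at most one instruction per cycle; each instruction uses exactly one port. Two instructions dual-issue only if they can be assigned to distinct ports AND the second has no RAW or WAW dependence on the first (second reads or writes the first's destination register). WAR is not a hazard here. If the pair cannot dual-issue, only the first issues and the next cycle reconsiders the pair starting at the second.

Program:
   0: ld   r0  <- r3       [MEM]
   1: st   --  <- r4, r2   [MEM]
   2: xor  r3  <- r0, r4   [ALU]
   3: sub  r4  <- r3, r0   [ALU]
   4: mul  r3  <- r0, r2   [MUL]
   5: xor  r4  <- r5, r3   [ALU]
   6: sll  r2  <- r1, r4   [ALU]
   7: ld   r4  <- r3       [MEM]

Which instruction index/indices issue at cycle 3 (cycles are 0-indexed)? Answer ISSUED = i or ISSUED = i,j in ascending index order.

[0] i0  ld.MEM  -- no-port MEM/MEM
[1] i1+i2  st.MEM/xor.ALU  -- dual
[2] i3+i4  sub.ALU/mul.MUL  -- dual
[3] i5  xor.ALU  -- RAW r4
[4] i6+i7  sll.ALU/ld.MEM  -- dual

ISSUED = 5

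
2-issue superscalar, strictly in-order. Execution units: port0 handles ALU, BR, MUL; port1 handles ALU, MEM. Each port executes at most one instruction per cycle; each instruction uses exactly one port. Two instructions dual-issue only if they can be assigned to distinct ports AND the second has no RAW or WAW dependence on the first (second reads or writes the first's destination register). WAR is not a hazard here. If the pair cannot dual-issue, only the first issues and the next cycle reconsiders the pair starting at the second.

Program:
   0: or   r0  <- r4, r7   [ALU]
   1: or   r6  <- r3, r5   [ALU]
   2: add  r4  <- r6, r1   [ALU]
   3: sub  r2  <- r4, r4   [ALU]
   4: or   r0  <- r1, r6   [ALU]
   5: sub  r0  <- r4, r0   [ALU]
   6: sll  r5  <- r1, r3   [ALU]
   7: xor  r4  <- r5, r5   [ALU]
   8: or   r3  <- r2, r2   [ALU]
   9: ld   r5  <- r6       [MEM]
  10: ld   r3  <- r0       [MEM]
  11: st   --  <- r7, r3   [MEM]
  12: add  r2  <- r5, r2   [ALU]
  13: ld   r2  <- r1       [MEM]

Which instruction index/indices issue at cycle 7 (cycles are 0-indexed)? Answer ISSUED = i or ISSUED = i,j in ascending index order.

c0: i0&i1 or;or  pair
c1: i2 add  RAW r4
c2: i3&i4 sub;or  pair
c3: i5&i6 sub;sll  pair
c4: i7&i8 xor;or  pair
c5: i9 ld  no-port MEM/MEM
c6: i10 ld  no-port MEM/MEM
c7: i11&i12 st;add  pair
c8: i13 ld  tail

ISSUED = 11,12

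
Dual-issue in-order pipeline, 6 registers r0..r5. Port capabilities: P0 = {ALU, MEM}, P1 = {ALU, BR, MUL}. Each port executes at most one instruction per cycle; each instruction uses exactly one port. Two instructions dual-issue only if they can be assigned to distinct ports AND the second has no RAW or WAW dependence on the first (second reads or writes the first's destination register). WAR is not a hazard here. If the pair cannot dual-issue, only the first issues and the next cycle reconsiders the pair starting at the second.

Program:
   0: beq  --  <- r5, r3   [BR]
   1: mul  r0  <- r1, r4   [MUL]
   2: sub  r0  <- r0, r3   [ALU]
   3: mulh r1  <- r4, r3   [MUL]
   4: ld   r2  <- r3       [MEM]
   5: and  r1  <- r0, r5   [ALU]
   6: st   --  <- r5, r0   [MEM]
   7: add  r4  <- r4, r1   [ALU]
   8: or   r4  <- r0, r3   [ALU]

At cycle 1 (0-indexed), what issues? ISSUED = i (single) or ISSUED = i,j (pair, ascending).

ISSUED = 1

#0 head=0: beq i0 no-port BR/MUL
#1 head=1: mul i1 RAW+WAW r0
#2 head=2: sub mulh i2,i3 dual
#3 head=4: ld and i4,i5 dual
#4 head=6: st add i6,i7 dual
#5 head=8: or i8 tail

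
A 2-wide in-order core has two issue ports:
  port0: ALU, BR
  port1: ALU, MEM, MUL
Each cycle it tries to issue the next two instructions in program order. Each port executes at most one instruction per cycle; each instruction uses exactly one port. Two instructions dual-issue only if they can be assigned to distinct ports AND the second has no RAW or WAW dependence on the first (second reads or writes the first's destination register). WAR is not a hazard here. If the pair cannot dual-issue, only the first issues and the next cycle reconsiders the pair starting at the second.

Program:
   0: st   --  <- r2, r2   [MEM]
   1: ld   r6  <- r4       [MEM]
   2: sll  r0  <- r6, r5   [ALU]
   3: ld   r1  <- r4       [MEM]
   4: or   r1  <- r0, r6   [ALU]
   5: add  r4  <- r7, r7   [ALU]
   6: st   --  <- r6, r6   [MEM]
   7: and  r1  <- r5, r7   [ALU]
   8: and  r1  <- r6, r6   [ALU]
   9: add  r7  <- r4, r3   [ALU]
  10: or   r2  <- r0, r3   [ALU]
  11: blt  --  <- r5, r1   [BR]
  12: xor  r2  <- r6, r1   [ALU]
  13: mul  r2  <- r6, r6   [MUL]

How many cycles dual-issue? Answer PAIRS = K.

PAIRS = 5

t=0 i0:st.MEM ; no-port MEM/MEM
t=1 i1:ld.MEM ; RAW r6
t=2 i2,i3:sll.ALU ld.MEM ; 2-wide
t=3 i4,i5:or.ALU add.ALU ; 2-wide
t=4 i6,i7:st.MEM and.ALU ; 2-wide
t=5 i8,i9:and.ALU add.ALU ; 2-wide
t=6 i10,i11:or.ALU blt.BR ; 2-wide
t=7 i12:xor.ALU ; WAW r2
t=8 i13:mul.MUL ; tail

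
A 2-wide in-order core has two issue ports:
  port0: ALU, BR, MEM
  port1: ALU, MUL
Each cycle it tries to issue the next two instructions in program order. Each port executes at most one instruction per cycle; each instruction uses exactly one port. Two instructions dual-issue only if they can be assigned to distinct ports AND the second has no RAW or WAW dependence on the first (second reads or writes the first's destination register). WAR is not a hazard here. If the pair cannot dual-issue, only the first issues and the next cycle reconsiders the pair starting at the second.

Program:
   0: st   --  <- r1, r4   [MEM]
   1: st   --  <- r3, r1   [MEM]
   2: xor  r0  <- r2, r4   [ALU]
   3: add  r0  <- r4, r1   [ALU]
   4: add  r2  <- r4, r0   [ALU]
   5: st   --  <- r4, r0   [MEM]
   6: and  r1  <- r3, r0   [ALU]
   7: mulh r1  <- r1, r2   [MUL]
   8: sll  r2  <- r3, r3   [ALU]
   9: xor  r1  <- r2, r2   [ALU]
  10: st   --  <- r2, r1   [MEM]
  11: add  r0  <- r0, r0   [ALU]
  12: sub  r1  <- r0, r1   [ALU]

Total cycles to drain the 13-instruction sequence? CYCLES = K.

c0: i0 st.MEM  no-port MEM/MEM
c1: i1+i2 st.MEM;xor.ALU  2-wide
c2: i3 add.ALU  RAW r0
c3: i4+i5 add.ALU;st.MEM  2-wide
c4: i6 and.ALU  RAW+WAW r1
c5: i7+i8 mulh.MUL;sll.ALU  2-wide
c6: i9 xor.ALU  RAW r1
c7: i10+i11 st.MEM;add.ALU  2-wide
c8: i12 sub.ALU  tail

CYCLES = 9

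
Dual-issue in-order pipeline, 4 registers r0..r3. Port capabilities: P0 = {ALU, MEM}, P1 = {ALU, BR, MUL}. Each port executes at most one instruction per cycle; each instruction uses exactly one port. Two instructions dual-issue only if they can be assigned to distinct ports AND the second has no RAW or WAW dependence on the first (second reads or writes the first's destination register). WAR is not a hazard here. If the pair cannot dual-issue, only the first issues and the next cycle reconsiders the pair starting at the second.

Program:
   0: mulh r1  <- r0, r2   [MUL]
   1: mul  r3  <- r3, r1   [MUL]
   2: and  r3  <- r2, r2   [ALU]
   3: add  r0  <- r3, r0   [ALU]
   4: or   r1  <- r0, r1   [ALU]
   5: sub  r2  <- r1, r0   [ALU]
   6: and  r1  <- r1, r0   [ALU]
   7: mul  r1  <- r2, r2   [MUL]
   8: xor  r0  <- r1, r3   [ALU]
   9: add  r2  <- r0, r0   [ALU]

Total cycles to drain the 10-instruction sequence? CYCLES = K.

CYCLES = 9

[0] i0  mulh  -- no-port MUL/MUL
[1] i1  mul  -- WAW r3
[2] i2  and  -- RAW r3
[3] i3  add  -- RAW r0
[4] i4  or  -- RAW r1
[5] i5+i6  sub+and  -- 2-wide
[6] i7  mul  -- RAW r1
[7] i8  xor  -- RAW r0
[8] i9  add  -- tail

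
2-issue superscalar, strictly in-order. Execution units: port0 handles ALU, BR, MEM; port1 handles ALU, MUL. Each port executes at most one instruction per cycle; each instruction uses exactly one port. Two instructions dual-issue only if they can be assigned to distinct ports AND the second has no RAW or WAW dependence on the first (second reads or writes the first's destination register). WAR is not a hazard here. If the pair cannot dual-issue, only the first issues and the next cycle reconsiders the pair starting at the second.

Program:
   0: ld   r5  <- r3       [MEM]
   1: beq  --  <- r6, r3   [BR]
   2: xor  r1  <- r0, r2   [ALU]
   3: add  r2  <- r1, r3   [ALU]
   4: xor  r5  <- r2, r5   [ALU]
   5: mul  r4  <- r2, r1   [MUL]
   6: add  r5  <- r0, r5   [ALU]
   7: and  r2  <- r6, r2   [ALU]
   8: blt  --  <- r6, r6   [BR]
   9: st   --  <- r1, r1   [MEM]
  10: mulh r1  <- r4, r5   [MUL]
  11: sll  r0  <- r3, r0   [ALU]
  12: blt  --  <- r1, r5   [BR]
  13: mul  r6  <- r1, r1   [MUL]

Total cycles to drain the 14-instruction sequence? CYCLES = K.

CYCLES = 9

t=0 i0:ld.MEM ; no-port MEM/BR
t=1 i1&i2:beq.BR xor.ALU ; dual
t=2 i3:add.ALU ; RAW r2
t=3 i4&i5:xor.ALU mul.MUL ; dual
t=4 i6&i7:add.ALU and.ALU ; dual
t=5 i8:blt.BR ; no-port BR/MEM
t=6 i9&i10:st.MEM mulh.MUL ; dual
t=7 i11&i12:sll.ALU blt.BR ; dual
t=8 i13:mul.MUL ; tail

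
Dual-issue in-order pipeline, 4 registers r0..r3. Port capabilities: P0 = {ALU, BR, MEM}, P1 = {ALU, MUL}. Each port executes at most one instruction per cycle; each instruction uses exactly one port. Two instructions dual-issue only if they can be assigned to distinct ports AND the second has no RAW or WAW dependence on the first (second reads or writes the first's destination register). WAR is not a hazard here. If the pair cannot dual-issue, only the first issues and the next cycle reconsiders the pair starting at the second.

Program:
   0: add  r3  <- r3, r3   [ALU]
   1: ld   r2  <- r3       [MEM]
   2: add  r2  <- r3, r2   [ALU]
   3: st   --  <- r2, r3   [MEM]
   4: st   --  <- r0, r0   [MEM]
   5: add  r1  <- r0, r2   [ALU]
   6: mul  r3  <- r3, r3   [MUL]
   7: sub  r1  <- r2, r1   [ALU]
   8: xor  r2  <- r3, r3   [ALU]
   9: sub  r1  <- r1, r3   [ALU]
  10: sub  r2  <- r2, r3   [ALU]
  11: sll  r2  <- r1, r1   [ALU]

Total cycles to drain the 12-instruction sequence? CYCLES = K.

  cy0 -> i0 (add) RAW r3
  cy1 -> i1 (ld) RAW+WAW r2
  cy2 -> i2 (add) RAW r2
  cy3 -> i3 (st) no-port MEM/MEM
  cy4 -> i4+i5 (st;add) pair
  cy5 -> i6+i7 (mul;sub) pair
  cy6 -> i8+i9 (xor;sub) pair
  cy7 -> i10 (sub) WAW r2
  cy8 -> i11 (sll) tail

CYCLES = 9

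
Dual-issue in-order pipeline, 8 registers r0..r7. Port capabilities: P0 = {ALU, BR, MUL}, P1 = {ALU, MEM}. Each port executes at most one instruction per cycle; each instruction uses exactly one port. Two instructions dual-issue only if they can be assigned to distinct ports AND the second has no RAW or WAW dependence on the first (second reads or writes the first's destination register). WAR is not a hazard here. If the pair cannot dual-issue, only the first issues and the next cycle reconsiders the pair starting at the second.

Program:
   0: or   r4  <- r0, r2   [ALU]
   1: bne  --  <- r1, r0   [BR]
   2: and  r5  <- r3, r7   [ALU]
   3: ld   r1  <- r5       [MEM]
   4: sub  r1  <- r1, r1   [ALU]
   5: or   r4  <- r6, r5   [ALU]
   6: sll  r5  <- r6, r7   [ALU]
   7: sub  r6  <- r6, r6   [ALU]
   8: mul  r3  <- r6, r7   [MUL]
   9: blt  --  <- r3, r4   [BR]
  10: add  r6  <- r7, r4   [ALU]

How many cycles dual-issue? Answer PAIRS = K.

PAIRS = 4

[0] i0+i1  or.ALU+bne.BR  -- pair
[1] i2  and.ALU  -- RAW r5
[2] i3  ld.MEM  -- RAW+WAW r1
[3] i4+i5  sub.ALU+or.ALU  -- pair
[4] i6+i7  sll.ALU+sub.ALU  -- pair
[5] i8  mul.MUL  -- no-port MUL/BR
[6] i9+i10  blt.BR+add.ALU  -- pair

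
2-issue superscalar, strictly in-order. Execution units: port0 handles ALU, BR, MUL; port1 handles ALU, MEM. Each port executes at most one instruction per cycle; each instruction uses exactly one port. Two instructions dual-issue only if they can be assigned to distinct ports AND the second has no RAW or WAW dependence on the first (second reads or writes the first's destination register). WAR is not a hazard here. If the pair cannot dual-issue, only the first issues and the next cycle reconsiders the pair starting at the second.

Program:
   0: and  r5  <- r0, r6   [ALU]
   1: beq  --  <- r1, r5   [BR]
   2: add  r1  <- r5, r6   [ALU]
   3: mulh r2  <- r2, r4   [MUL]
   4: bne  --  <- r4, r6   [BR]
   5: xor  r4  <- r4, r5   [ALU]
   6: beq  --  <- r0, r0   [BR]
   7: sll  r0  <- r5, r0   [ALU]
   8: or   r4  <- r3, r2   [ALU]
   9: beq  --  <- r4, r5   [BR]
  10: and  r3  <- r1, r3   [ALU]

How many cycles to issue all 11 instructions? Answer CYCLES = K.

CYCLES = 7

[0] i0  and  -- RAW r5
[1] i1&i2  beq/add  -- 2-wide
[2] i3  mulh  -- no-port MUL/BR
[3] i4&i5  bne/xor  -- 2-wide
[4] i6&i7  beq/sll  -- 2-wide
[5] i8  or  -- RAW r4
[6] i9&i10  beq/and  -- 2-wide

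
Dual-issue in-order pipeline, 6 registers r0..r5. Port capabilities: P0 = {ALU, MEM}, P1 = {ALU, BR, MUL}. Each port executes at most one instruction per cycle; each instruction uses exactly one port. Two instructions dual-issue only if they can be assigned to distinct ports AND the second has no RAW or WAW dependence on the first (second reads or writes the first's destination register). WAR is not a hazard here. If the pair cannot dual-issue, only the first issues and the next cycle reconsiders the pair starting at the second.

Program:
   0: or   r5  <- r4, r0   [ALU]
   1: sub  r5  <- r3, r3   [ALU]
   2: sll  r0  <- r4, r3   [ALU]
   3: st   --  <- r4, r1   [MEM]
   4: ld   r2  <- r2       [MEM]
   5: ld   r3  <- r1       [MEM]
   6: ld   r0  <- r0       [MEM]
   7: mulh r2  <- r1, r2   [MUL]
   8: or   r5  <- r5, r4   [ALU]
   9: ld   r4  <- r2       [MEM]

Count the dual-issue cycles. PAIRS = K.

PAIRS = 3

  cy0 -> i0 (or.ALU) WAW r5
  cy1 -> i1+i2 (sub.ALU+sll.ALU) pair
  cy2 -> i3 (st.MEM) no-port MEM/MEM
  cy3 -> i4 (ld.MEM) no-port MEM/MEM
  cy4 -> i5 (ld.MEM) no-port MEM/MEM
  cy5 -> i6+i7 (ld.MEM+mulh.MUL) pair
  cy6 -> i8+i9 (or.ALU+ld.MEM) pair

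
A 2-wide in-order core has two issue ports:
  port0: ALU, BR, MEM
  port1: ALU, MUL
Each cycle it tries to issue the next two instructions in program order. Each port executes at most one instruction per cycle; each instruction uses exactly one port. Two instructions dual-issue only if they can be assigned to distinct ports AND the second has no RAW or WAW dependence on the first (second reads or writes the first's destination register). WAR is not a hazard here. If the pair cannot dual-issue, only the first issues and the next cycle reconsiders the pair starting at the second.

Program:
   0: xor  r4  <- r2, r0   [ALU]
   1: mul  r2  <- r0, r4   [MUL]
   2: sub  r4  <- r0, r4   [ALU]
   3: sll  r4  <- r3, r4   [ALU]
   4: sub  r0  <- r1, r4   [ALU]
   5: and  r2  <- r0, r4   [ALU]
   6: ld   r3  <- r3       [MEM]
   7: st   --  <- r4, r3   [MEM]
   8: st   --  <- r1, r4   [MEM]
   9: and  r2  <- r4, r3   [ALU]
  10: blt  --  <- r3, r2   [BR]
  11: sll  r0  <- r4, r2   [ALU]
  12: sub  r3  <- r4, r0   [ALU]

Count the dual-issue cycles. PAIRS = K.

  cy0 -> i0 (xor) RAW r4
  cy1 -> i1&i2 (mul+sub) dual
  cy2 -> i3 (sll) RAW r4
  cy3 -> i4 (sub) RAW r0
  cy4 -> i5&i6 (and+ld) dual
  cy5 -> i7 (st) no-port MEM/MEM
  cy6 -> i8&i9 (st+and) dual
  cy7 -> i10&i11 (blt+sll) dual
  cy8 -> i12 (sub) tail

PAIRS = 4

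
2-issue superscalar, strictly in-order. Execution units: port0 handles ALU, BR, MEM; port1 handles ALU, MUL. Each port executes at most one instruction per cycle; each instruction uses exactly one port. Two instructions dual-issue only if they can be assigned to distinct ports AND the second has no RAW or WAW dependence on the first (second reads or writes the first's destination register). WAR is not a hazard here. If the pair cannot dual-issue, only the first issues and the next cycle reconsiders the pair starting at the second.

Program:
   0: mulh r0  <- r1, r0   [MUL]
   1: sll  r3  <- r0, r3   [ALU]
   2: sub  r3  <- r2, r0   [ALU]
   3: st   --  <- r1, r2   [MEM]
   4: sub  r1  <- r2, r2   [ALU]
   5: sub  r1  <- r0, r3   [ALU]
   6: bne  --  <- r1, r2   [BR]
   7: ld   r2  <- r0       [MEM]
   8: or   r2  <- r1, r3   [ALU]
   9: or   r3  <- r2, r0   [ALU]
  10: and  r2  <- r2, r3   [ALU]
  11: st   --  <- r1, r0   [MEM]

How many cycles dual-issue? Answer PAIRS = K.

PAIRS = 2

  cy0 -> i0 (mulh.MUL) RAW r0
  cy1 -> i1 (sll.ALU) WAW r3
  cy2 -> i2,i3 (sub.ALU st.MEM) 2-wide
  cy3 -> i4 (sub.ALU) WAW r1
  cy4 -> i5 (sub.ALU) RAW r1
  cy5 -> i6 (bne.BR) no-port BR/MEM
  cy6 -> i7 (ld.MEM) WAW r2
  cy7 -> i8 (or.ALU) RAW r2
  cy8 -> i9 (or.ALU) RAW r3
  cy9 -> i10,i11 (and.ALU st.MEM) 2-wide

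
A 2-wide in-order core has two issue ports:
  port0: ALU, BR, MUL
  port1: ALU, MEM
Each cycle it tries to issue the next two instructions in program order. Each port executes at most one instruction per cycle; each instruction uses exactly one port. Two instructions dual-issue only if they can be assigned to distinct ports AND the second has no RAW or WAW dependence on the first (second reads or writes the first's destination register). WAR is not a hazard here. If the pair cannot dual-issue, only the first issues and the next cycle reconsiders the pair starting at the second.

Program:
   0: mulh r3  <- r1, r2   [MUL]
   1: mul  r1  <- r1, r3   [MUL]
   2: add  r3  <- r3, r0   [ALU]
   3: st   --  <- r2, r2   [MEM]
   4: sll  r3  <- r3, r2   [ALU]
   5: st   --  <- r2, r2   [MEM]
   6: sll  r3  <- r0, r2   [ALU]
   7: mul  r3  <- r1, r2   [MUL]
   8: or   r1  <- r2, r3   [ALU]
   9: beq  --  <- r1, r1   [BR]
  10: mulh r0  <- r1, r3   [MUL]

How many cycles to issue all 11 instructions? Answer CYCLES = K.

t=0 i0:mulh.MUL ; no-port MUL/MUL
t=1 i1+i2:mul.MUL/add.ALU ; dual
t=2 i3+i4:st.MEM/sll.ALU ; dual
t=3 i5+i6:st.MEM/sll.ALU ; dual
t=4 i7:mul.MUL ; RAW r3
t=5 i8:or.ALU ; RAW r1
t=6 i9:beq.BR ; no-port BR/MUL
t=7 i10:mulh.MUL ; tail

CYCLES = 8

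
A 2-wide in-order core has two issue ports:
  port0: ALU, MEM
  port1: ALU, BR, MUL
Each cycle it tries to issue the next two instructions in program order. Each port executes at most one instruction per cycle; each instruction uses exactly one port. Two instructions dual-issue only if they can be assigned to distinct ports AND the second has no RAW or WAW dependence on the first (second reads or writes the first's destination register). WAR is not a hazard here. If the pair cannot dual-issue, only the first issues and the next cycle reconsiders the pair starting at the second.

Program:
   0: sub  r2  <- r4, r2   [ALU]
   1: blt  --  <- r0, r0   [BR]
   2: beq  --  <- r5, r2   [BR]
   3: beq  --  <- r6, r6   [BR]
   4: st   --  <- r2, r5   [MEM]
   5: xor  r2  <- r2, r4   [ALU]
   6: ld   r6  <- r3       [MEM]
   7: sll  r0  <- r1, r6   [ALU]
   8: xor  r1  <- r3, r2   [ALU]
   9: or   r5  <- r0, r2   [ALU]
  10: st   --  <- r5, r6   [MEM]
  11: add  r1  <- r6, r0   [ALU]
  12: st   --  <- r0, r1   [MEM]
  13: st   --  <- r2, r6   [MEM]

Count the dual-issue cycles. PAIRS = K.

PAIRS = 5

[0] i0/i1  sub.ALU+blt.BR  -- dual
[1] i2  beq.BR  -- no-port BR/BR
[2] i3/i4  beq.BR+st.MEM  -- dual
[3] i5/i6  xor.ALU+ld.MEM  -- dual
[4] i7/i8  sll.ALU+xor.ALU  -- dual
[5] i9  or.ALU  -- RAW r5
[6] i10/i11  st.MEM+add.ALU  -- dual
[7] i12  st.MEM  -- no-port MEM/MEM
[8] i13  st.MEM  -- tail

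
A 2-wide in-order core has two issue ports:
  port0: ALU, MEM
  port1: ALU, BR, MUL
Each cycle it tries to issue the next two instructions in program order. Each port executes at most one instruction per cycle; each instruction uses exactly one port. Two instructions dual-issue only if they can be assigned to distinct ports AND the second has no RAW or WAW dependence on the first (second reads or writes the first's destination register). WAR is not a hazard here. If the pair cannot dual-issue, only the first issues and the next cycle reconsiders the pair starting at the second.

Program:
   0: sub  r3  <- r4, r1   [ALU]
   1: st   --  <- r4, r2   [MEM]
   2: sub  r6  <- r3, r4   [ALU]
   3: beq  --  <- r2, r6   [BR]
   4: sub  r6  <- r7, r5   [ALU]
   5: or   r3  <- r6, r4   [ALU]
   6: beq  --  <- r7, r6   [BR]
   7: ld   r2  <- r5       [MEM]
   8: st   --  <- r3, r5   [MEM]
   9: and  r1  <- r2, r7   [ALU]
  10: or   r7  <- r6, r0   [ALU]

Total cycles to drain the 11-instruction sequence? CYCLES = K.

CYCLES = 7

t=0 i0+i1:sub.ALU st.MEM ; 2-wide
t=1 i2:sub.ALU ; RAW r6
t=2 i3+i4:beq.BR sub.ALU ; 2-wide
t=3 i5+i6:or.ALU beq.BR ; 2-wide
t=4 i7:ld.MEM ; no-port MEM/MEM
t=5 i8+i9:st.MEM and.ALU ; 2-wide
t=6 i10:or.ALU ; tail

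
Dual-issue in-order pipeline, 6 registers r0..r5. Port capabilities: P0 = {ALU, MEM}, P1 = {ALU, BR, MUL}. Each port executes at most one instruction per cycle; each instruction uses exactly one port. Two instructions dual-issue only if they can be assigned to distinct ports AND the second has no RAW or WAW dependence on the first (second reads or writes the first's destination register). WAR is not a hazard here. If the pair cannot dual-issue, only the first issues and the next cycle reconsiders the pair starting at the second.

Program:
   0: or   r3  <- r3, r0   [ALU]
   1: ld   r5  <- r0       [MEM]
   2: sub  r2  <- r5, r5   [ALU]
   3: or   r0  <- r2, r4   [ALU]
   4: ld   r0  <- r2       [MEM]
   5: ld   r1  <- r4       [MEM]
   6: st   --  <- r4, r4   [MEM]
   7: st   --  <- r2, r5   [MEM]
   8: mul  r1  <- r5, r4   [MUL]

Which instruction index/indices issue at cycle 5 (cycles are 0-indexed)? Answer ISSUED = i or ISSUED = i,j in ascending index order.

#0 head=0: or.ALU/ld.MEM i0+i1 pair
#1 head=2: sub.ALU i2 RAW r2
#2 head=3: or.ALU i3 WAW r0
#3 head=4: ld.MEM i4 no-port MEM/MEM
#4 head=5: ld.MEM i5 no-port MEM/MEM
#5 head=6: st.MEM i6 no-port MEM/MEM
#6 head=7: st.MEM/mul.MUL i7+i8 pair

ISSUED = 6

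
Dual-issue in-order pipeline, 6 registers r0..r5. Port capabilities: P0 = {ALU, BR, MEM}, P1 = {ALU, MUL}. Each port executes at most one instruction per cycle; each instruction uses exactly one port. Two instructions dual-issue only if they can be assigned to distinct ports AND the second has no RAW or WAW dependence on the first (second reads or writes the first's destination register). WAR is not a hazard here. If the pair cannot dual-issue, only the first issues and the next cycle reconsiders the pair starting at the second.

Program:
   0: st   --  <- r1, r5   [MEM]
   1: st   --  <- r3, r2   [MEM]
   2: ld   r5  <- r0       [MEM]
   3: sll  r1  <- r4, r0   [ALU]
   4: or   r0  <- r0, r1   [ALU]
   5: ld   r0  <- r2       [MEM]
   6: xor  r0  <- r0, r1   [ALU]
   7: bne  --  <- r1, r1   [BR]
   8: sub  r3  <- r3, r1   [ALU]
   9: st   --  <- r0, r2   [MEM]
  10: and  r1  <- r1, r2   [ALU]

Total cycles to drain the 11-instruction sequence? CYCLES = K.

  cy0 -> i0 (st) no-port MEM/MEM
  cy1 -> i1 (st) no-port MEM/MEM
  cy2 -> i2,i3 (ld;sll) dual
  cy3 -> i4 (or) WAW r0
  cy4 -> i5 (ld) RAW+WAW r0
  cy5 -> i6,i7 (xor;bne) dual
  cy6 -> i8,i9 (sub;st) dual
  cy7 -> i10 (and) tail

CYCLES = 8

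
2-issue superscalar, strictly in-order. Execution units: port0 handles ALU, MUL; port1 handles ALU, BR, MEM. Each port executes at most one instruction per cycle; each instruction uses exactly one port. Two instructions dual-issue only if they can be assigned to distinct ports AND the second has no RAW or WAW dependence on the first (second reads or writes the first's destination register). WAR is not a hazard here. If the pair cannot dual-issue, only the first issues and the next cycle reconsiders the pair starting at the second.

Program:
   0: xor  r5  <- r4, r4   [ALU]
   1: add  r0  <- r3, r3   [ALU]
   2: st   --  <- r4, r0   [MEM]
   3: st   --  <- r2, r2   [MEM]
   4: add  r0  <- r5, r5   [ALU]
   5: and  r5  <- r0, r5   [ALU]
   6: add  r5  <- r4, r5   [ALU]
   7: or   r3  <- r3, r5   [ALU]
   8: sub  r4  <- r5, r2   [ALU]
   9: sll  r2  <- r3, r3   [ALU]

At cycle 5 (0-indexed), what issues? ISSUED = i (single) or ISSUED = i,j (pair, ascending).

[0] i0/i1  xor+add  -- pair
[1] i2  st  -- no-port MEM/MEM
[2] i3/i4  st+add  -- pair
[3] i5  and  -- RAW+WAW r5
[4] i6  add  -- RAW r5
[5] i7/i8  or+sub  -- pair
[6] i9  sll  -- tail

ISSUED = 7,8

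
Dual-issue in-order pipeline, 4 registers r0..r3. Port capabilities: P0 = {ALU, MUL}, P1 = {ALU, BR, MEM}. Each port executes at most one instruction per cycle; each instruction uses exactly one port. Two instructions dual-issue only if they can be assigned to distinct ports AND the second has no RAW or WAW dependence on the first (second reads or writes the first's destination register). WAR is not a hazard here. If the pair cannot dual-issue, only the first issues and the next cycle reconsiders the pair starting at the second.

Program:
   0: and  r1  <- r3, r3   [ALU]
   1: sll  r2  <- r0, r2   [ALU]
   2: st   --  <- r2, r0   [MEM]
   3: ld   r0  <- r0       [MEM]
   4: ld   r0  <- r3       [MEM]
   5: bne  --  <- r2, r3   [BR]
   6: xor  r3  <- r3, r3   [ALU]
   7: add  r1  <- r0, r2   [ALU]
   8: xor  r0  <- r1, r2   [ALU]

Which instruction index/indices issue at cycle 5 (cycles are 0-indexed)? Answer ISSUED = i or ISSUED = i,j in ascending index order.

ISSUED = 7

0. and;sll @i0&i1  | dual
1. st @i2  | no-port MEM/MEM
2. ld @i3  | no-port MEM/MEM
3. ld @i4  | no-port MEM/BR
4. bne;xor @i5&i6  | dual
5. add @i7  | RAW r1
6. xor @i8  | tail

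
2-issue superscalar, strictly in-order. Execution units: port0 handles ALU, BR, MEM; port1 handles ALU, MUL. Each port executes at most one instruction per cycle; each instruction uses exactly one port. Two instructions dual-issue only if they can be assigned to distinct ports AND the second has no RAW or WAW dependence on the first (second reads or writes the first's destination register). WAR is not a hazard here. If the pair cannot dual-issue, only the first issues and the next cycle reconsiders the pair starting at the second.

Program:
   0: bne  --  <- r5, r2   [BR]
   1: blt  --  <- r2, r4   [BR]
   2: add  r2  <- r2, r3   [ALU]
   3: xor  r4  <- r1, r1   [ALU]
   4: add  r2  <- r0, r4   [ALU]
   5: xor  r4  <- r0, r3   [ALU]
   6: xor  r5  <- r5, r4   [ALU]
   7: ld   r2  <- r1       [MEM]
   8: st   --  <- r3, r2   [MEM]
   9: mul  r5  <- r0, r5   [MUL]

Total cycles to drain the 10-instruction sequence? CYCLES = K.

c0: i0 bne  no-port BR/BR
c1: i1/i2 blt add  dual
c2: i3 xor  RAW r4
c3: i4/i5 add xor  dual
c4: i6/i7 xor ld  dual
c5: i8/i9 st mul  dual

CYCLES = 6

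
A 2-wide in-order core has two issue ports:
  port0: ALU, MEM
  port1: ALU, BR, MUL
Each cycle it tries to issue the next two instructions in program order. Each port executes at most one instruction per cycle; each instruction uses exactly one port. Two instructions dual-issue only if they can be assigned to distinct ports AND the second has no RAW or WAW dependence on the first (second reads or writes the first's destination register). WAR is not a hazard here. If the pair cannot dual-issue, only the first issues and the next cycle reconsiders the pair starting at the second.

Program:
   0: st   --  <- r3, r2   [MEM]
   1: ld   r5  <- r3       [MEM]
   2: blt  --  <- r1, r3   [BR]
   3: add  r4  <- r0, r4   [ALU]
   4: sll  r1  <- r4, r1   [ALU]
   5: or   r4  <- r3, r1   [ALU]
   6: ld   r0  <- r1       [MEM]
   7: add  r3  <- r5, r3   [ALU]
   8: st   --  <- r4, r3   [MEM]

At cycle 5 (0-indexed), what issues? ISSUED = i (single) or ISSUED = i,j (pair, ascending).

c0: i0 st.MEM  no-port MEM/MEM
c1: i1+i2 ld.MEM/blt.BR  2-wide
c2: i3 add.ALU  RAW r4
c3: i4 sll.ALU  RAW r1
c4: i5+i6 or.ALU/ld.MEM  2-wide
c5: i7 add.ALU  RAW r3
c6: i8 st.MEM  tail

ISSUED = 7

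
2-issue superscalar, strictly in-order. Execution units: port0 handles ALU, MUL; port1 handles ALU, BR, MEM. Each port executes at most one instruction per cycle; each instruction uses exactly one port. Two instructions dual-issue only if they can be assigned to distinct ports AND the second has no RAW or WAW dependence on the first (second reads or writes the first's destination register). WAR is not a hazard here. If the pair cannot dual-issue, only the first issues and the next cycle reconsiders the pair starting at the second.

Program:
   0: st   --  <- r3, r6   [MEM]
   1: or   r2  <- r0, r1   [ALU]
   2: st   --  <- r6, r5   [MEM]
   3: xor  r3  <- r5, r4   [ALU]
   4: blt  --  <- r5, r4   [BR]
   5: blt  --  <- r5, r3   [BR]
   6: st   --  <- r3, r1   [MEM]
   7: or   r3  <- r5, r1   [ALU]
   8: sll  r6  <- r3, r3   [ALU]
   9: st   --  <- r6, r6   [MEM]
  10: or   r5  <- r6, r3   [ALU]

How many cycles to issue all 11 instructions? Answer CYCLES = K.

CYCLES = 7

c0: i0,i1 st/or  dual
c1: i2,i3 st/xor  dual
c2: i4 blt  no-port BR/BR
c3: i5 blt  no-port BR/MEM
c4: i6,i7 st/or  dual
c5: i8 sll  RAW r6
c6: i9,i10 st/or  dual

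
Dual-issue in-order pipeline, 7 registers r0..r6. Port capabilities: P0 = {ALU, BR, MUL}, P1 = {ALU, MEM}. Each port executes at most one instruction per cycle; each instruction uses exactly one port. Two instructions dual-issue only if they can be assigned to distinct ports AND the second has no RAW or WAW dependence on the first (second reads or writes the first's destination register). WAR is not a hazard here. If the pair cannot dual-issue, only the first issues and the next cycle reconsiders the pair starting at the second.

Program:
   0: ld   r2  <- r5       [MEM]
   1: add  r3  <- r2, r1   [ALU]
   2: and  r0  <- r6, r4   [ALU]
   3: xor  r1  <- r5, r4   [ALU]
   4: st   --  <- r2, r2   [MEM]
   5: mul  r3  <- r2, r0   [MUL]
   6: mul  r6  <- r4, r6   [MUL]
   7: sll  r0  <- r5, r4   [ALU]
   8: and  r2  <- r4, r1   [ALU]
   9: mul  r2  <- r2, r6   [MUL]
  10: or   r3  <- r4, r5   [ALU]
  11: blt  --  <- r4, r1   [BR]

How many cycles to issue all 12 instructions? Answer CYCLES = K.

CYCLES = 8

t=0 i0:ld ; RAW r2
t=1 i1/i2:add+and ; pair
t=2 i3/i4:xor+st ; pair
t=3 i5:mul ; no-port MUL/MUL
t=4 i6/i7:mul+sll ; pair
t=5 i8:and ; RAW+WAW r2
t=6 i9/i10:mul+or ; pair
t=7 i11:blt ; tail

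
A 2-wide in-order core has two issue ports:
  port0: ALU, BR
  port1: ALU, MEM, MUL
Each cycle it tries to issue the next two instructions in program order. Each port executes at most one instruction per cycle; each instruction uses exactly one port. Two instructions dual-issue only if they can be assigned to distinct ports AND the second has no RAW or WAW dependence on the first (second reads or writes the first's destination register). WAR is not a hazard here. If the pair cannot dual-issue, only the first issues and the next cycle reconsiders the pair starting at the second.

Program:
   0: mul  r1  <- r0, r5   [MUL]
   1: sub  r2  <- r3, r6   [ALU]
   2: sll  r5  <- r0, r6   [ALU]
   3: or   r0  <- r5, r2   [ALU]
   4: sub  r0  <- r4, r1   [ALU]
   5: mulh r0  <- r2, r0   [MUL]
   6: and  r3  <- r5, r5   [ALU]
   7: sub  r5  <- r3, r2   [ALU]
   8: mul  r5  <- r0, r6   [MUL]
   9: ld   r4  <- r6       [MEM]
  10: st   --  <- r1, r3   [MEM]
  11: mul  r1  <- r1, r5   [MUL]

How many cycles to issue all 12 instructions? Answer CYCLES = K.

CYCLES = 10

#0 head=0: mul;sub i0+i1 2-wide
#1 head=2: sll i2 RAW r5
#2 head=3: or i3 WAW r0
#3 head=4: sub i4 RAW+WAW r0
#4 head=5: mulh;and i5+i6 2-wide
#5 head=7: sub i7 WAW r5
#6 head=8: mul i8 no-port MUL/MEM
#7 head=9: ld i9 no-port MEM/MEM
#8 head=10: st i10 no-port MEM/MUL
#9 head=11: mul i11 tail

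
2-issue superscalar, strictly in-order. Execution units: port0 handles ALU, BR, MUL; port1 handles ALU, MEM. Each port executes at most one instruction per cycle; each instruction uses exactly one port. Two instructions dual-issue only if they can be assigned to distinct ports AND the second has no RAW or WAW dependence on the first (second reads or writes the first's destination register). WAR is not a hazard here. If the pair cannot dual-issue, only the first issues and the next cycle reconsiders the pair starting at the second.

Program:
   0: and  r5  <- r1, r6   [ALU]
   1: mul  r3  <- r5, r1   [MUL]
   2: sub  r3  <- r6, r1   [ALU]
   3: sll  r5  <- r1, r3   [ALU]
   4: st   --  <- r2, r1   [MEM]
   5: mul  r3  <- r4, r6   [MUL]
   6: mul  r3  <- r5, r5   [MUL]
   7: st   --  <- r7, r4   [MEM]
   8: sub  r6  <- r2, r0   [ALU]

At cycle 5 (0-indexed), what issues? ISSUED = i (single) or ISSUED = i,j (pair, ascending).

[0] i0  and.ALU  -- RAW r5
[1] i1  mul.MUL  -- WAW r3
[2] i2  sub.ALU  -- RAW r3
[3] i3,i4  sll.ALU st.MEM  -- pair
[4] i5  mul.MUL  -- no-port MUL/MUL
[5] i6,i7  mul.MUL st.MEM  -- pair
[6] i8  sub.ALU  -- tail

ISSUED = 6,7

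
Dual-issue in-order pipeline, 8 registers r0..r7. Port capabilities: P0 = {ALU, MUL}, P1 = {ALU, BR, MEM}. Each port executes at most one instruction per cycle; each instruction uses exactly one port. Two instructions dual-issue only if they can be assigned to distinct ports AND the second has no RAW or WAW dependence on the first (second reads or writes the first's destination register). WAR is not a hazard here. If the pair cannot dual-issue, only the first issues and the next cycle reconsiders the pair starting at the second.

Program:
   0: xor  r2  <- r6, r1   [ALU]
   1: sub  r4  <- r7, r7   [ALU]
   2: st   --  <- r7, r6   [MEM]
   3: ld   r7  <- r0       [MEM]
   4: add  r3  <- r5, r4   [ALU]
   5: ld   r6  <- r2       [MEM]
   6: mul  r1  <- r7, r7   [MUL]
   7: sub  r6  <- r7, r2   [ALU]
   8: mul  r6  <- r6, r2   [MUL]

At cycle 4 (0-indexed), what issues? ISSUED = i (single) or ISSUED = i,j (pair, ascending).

ISSUED = 7

[0] i0/i1  xor.ALU sub.ALU  -- dual
[1] i2  st.MEM  -- no-port MEM/MEM
[2] i3/i4  ld.MEM add.ALU  -- dual
[3] i5/i6  ld.MEM mul.MUL  -- dual
[4] i7  sub.ALU  -- RAW+WAW r6
[5] i8  mul.MUL  -- tail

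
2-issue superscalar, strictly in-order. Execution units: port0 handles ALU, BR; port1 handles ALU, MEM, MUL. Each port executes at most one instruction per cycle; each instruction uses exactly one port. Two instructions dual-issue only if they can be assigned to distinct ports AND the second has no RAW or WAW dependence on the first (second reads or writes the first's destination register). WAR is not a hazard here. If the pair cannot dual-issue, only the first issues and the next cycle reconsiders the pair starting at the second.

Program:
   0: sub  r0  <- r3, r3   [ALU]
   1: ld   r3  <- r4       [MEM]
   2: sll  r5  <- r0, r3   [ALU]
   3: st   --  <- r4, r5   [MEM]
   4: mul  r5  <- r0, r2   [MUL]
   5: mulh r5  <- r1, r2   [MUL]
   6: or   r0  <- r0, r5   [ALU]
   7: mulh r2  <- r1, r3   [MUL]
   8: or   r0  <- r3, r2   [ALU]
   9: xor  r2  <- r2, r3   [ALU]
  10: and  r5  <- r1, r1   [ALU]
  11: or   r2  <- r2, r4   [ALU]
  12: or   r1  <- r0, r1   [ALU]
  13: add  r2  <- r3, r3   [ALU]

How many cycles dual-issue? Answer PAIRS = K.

c0: i0/i1 sub.ALU+ld.MEM  pair
c1: i2 sll.ALU  RAW r5
c2: i3 st.MEM  no-port MEM/MUL
c3: i4 mul.MUL  no-port MUL/MUL
c4: i5 mulh.MUL  RAW r5
c5: i6/i7 or.ALU+mulh.MUL  pair
c6: i8/i9 or.ALU+xor.ALU  pair
c7: i10/i11 and.ALU+or.ALU  pair
c8: i12/i13 or.ALU+add.ALU  pair

PAIRS = 5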